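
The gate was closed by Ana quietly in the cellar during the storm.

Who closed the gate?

Ana

'Ana' marks the agent of the closing event.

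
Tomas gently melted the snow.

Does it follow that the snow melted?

'Tomas melted the snow' is the causative; it entails the inchoative 'the snow melted'.

yes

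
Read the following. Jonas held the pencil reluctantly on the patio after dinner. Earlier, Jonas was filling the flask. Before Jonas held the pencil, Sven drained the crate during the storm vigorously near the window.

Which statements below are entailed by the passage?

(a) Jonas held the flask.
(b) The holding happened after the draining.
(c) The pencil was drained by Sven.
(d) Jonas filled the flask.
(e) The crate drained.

(b), (e)

(a) Not entailed — Jonas held the pencil, not the flask; the flask belongs to the filling event.
(b) Entailed — the narrative places the draining before the holding.
(c) Not entailed — Sven drained the crate, not the pencil; the pencil belongs to the holding event.
(d) Not entailed — 'was filling' is progressive on an accomplishment; it does not entail the completed 'filled'.
(e) Entailed — 'Sven drained the crate' is causative; it entails the inchoative 'the crate drained'.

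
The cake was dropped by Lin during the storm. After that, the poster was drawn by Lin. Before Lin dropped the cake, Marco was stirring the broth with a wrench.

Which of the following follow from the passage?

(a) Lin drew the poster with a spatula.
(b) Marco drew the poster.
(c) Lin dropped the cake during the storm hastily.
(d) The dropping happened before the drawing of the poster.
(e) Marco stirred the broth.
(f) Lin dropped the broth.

(a) Not entailed — 'with a spatula' adds information not in the original event.
(b) Not entailed — the passage has Lin drawing the poster, not Marco.
(c) Not entailed — 'hastily' adds information not in the original event.
(d) Entailed — the narrative places the dropping before the drawing.
(e) Entailed — 'stir' is an activity; 'was stirring' entails that some stirring happened, so 'stirred' holds.
(f) Not entailed — Lin dropped the cake, not the broth; the broth belongs to the stirring event.

(d), (e)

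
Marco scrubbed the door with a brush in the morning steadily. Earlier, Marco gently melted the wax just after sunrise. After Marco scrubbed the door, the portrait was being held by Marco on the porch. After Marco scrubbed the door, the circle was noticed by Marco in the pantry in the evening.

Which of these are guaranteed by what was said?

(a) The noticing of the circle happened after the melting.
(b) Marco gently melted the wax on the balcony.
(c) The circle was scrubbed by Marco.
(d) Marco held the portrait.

(a), (d)

(a) Entailed — the narrative places the melting before the noticing.
(b) Not entailed — 'on the balcony' adds information not in the original event.
(c) Not entailed — Marco scrubbed the door, not the circle; the circle belongs to the noticing event.
(d) Entailed — 'hold' is an activity; 'was holding' entails that some holding happened, so 'held' holds.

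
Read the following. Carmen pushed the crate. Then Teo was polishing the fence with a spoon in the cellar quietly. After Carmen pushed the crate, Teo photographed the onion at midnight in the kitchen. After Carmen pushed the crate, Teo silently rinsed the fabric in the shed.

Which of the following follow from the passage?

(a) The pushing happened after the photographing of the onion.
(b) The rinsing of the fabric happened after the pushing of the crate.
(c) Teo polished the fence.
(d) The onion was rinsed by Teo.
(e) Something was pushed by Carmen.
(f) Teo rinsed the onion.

(b), (c), (e)

(a) Not entailed — the narrative places the pushing before the photographing, not after.
(b) Entailed — the narrative places the pushing before the rinsing.
(c) Entailed — 'polish' is an activity; 'was polishing' entails that some polishing happened, so 'polished' holds.
(d) Not entailed — Teo rinsed the fabric, not the onion; the onion belongs to the photographing event.
(e) Entailed — generalizing the patient leaves a sub-description the original still satisfies.
(f) Not entailed — Teo rinsed the fabric, not the onion; the onion belongs to the photographing event.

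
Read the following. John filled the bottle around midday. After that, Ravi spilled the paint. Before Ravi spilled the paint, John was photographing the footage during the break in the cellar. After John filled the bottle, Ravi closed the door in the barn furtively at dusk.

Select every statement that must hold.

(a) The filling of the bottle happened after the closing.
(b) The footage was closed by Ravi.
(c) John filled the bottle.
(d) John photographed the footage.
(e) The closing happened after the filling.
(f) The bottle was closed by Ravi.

(c), (e)

(a) Not entailed — the narrative places the filling before the closing, not after.
(b) Not entailed — Ravi closed the door, not the footage; the footage belongs to the photographing event.
(c) Entailed — every conjunct here is already in the original filling event.
(d) Not entailed — 'was photographing' is progressive on an accomplishment; it does not entail the completed 'photographed'.
(e) Entailed — the narrative places the filling before the closing.
(f) Not entailed — Ravi closed the door, not the bottle; the bottle belongs to the filling event.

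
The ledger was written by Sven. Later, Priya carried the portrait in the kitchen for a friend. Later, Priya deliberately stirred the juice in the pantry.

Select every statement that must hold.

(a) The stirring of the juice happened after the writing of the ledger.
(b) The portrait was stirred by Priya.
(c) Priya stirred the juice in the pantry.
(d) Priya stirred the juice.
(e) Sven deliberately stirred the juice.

(a), (c), (d)

(a) Entailed — the narrative places the writing before the stirring.
(b) Not entailed — Priya stirred the juice, not the portrait; the portrait belongs to the carrying event.
(c) Entailed — the original entails any weakening of itself; this just drops 'deliberately'.
(d) Entailed — dropping 'deliberately', 'in the pantry' leaves a sub-description the original still satisfies.
(e) Not entailed — the passage has Priya stirring the juice, not Sven.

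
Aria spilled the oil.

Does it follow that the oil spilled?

yes

'Aria spilled the oil' is the causative; it entails the inchoative 'the oil spilled'.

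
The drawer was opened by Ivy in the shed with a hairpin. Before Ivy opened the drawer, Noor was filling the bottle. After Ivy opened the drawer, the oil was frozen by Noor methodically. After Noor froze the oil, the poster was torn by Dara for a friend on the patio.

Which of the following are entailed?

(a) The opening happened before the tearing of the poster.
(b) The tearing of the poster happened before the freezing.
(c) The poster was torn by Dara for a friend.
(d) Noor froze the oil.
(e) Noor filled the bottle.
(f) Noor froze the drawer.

(a), (c), (d)

(a) Entailed — the narrative places the opening before the tearing.
(b) Not entailed — the narrative places the freezing before the tearing, not after.
(c) Entailed — every conjunct here is already in the original tearing event.
(d) Entailed — the original entails any weakening of itself; this just drops 'methodically'.
(e) Not entailed — 'was filling' is progressive on an accomplishment; it does not entail the completed 'filled'.
(f) Not entailed — Noor froze the oil, not the drawer; the drawer belongs to the opening event.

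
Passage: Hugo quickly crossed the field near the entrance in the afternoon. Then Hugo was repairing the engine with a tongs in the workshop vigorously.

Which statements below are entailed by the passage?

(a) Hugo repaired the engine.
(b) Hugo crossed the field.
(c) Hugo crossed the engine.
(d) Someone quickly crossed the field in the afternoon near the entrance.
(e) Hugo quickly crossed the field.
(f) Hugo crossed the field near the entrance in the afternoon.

(b), (d), (e), (f)

(a) Not entailed — 'was repairing' is progressive on an accomplishment; it does not entail the completed 'repaired'.
(b) Entailed — dropping 'quickly', 'in the afternoon', 'near the entrance' leaves a sub-description the original still satisfies.
(c) Not entailed — Hugo crossed the field, not the engine; the engine belongs to the repairing event.
(d) Entailed — every conjunct here is already in the original crossing event.
(e) Entailed — dropping 'in the afternoon', 'near the entrance' leaves a sub-description the original still satisfies.
(f) Entailed — the original entails any weakening of itself; this just drops 'quickly'.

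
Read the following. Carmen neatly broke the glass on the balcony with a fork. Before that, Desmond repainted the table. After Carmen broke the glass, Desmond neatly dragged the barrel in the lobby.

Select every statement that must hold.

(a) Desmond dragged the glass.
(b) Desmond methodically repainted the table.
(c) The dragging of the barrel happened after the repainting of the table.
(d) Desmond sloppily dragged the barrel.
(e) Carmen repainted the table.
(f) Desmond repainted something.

(a) Not entailed — Desmond dragged the barrel, not the glass; the glass belongs to the breaking event.
(b) Not entailed — 'methodically' adds information not in the original event.
(c) Entailed — the narrative places the repainting before the dragging.
(d) Not entailed — 'sloppily' adds a manner not in (and inconsistent with) the original.
(e) Not entailed — the passage has Desmond repainting the table, not Carmen.
(f) Entailed — the original entails any weakening of itself; this just generalizes the patient.

(c), (f)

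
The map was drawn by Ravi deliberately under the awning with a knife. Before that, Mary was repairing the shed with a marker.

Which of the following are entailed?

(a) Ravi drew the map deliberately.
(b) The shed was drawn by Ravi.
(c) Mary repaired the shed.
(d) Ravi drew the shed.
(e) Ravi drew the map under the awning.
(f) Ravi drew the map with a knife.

(a) Entailed — dropping 'with a knife', 'under the awning' leaves a sub-description the original still satisfies.
(b) Not entailed — Ravi drew the map, not the shed; the shed belongs to the repairing event.
(c) Not entailed — 'was repairing' is progressive on an accomplishment; it does not entail the completed 'repaired'.
(d) Not entailed — Ravi drew the map, not the shed; the shed belongs to the repairing event.
(e) Entailed — the original entails any weakening of itself; this just drops 'with a knife', 'deliberately'.
(f) Entailed — every conjunct here is already in the original drawing event.

(a), (e), (f)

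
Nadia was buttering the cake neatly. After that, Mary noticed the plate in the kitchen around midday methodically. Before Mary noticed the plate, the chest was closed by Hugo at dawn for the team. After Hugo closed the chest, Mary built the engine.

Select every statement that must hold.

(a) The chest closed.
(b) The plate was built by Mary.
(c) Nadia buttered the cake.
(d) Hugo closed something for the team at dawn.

(a), (d)

(a) Entailed — 'Hugo closed the chest' is causative; it entails the inchoative 'the chest closed'.
(b) Not entailed — Mary built the engine, not the plate; the plate belongs to the noticing event.
(c) Not entailed — 'was buttering' is progressive on an accomplishment; it does not entail the completed 'buttered'.
(d) Entailed — this follows by dropping conjuncts from the closing event's description.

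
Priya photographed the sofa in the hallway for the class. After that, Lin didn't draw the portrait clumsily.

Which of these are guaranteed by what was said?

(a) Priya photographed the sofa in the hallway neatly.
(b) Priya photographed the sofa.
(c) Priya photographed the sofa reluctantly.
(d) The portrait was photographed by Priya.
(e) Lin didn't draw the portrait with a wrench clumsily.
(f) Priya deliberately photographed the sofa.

(a) Not entailed — 'neatly' adds information not in the original event.
(b) Entailed — this follows by dropping conjuncts from the photographing event's description.
(c) Not entailed — 'reluctantly' adds information not in the original event.
(d) Not entailed — Priya photographed the sofa, not the portrait; the portrait belongs to the drawing event.
(e) Entailed — under negation, adding a further restriction is entailed: if no such drawing event occurred, none occurred with a wrench either.
(f) Not entailed — 'deliberately' adds information not in the original event.

(b), (e)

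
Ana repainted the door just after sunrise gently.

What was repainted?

the door

'the door' marks the patient of the repainting event.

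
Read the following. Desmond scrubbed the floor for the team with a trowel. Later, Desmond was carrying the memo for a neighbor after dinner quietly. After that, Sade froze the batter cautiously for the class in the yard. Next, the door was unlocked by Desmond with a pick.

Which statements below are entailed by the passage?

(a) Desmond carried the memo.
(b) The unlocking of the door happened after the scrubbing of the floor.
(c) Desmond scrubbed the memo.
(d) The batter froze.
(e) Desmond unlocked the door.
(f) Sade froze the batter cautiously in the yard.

(a) Entailed — 'carry' is an activity; 'was carrying' entails that some carrying happened, so 'carried' holds.
(b) Entailed — the narrative places the scrubbing before the unlocking.
(c) Not entailed — Desmond scrubbed the floor, not the memo; the memo belongs to the carrying event.
(d) Entailed — 'Sade froze the batter' is causative; it entails the inchoative 'the batter froze'.
(e) Entailed — this follows by dropping conjuncts from the unlocking event's description.
(f) Entailed — every conjunct here is already in the original freezing event.

(a), (b), (d), (e), (f)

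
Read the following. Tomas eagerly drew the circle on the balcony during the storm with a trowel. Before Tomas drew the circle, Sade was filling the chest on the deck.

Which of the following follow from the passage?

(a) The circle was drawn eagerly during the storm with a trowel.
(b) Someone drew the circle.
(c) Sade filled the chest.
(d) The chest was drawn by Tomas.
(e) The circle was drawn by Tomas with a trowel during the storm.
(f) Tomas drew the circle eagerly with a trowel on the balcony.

(a), (b), (e), (f)

(a) Entailed — the original entails any weakening of itself; this just drops 'on the balcony' and generalizes the agent.
(b) Entailed — this follows by dropping conjuncts from the drawing event's description.
(c) Not entailed — 'was filling' is progressive on an accomplishment; it does not entail the completed 'filled'.
(d) Not entailed — Tomas drew the circle, not the chest; the chest belongs to the filling event.
(e) Entailed — this follows by dropping conjuncts from the drawing event's description.
(f) Entailed — the original entails any weakening of itself; this just drops 'during the storm'.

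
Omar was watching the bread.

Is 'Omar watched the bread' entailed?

yes

'watch' is atelic; if Omar was watching the bread, then Omar watched the bread (for some time).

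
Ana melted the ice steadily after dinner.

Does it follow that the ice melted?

'Ana melted the ice' is the causative; it entails the inchoative 'the ice melted'.

yes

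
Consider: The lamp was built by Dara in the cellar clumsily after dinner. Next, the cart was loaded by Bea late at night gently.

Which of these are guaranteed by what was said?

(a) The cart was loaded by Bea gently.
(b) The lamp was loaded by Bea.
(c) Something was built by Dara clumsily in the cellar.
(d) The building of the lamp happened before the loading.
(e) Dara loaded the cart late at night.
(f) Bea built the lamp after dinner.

(a), (c), (d)

(a) Entailed — dropping 'late at night' leaves a sub-description the original still satisfies.
(b) Not entailed — Bea loaded the cart, not the lamp; the lamp belongs to the building event.
(c) Entailed — every conjunct here is already in the original building event.
(d) Entailed — the narrative places the building before the loading.
(e) Not entailed — the passage has Bea loading the cart, not Dara.
(f) Not entailed — the passage has Dara building the lamp, not Bea.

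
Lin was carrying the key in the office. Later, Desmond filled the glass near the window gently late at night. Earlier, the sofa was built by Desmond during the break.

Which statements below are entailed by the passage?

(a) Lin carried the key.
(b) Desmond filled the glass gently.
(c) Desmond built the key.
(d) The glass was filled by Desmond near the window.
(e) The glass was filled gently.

(a) Entailed — 'carry' is an activity; 'was carrying' entails that some carrying happened, so 'carried' holds.
(b) Entailed — dropping 'near the window', 'late at night' leaves a sub-description the original still satisfies.
(c) Not entailed — Desmond built the sofa, not the key; the key belongs to the carrying event.
(d) Entailed — dropping 'gently', 'late at night' leaves a sub-description the original still satisfies.
(e) Entailed — the original entails any weakening of itself; this just drops 'near the window', 'late at night' and generalizes the agent.

(a), (b), (d), (e)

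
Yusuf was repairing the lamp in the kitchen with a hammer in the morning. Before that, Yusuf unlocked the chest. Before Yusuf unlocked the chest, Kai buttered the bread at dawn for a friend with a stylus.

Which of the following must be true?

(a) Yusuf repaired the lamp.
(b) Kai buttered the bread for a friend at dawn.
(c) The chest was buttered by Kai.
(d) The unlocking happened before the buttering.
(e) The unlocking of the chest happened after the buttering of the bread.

(a) Not entailed — 'was repairing' is progressive on an accomplishment; it does not entail the completed 'repaired'.
(b) Entailed — the original entails any weakening of itself; this just drops 'with a stylus'.
(c) Not entailed — Kai buttered the bread, not the chest; the chest belongs to the unlocking event.
(d) Not entailed — the narrative places the buttering before the unlocking, not after.
(e) Entailed — the narrative places the buttering before the unlocking.

(b), (e)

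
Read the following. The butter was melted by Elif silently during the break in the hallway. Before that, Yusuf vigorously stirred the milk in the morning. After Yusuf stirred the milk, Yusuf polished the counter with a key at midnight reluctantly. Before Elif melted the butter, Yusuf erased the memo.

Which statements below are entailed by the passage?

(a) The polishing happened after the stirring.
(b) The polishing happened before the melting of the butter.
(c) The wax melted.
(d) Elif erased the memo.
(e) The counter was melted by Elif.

(a) Entailed — the narrative places the stirring before the polishing.
(b) Not entailed — the narrative doesn't order the polishing relative to the melting.
(c) Not entailed — the butter is what melted, not the wax.
(d) Not entailed — the passage has Yusuf erasing the memo, not Elif.
(e) Not entailed — Elif melted the butter, not the counter; the counter belongs to the polishing event.

(a)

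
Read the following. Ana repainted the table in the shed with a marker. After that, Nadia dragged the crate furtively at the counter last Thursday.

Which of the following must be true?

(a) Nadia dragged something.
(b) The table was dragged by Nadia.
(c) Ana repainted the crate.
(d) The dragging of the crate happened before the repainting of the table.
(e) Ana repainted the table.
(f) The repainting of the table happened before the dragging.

(a) Entailed — the original entails any weakening of itself; this just drops 'at the counter', 'furtively', 'last Thursday' and generalizes the patient.
(b) Not entailed — Nadia dragged the crate, not the table; the table belongs to the repainting event.
(c) Not entailed — Ana repainted the table, not the crate; the crate belongs to the dragging event.
(d) Not entailed — the narrative places the repainting before the dragging, not after.
(e) Entailed — every conjunct here is already in the original repainting event.
(f) Entailed — the narrative places the repainting before the dragging.

(a), (e), (f)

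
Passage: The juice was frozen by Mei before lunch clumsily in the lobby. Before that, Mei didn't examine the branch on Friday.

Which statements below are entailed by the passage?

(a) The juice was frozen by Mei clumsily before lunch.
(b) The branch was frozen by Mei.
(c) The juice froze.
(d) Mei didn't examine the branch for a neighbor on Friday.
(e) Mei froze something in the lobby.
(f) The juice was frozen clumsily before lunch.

(a) Entailed — the original entails any weakening of itself; this just drops 'in the lobby'.
(b) Not entailed — Mei froze the juice, not the branch; the branch belongs to the examining event.
(c) Entailed — 'Mei froze the juice' is causative; it entails the inchoative 'the juice froze'.
(d) Entailed — under negation, adding a further restriction is entailed: if no such examining event occurred, none occurred for a neighbor either.
(e) Entailed — every conjunct here is already in the original freezing event.
(f) Entailed — the original entails any weakening of itself; this just drops 'in the lobby' and generalizes the agent.

(a), (c), (d), (e), (f)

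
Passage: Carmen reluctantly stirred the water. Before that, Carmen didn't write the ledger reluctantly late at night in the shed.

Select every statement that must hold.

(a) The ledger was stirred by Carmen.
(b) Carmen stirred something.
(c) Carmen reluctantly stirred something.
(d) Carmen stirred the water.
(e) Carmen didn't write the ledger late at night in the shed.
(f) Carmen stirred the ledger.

(b), (c), (d)

(a) Not entailed — Carmen stirred the water, not the ledger; the ledger belongs to the writing event.
(b) Entailed — the original entails any weakening of itself; this just drops 'reluctantly' and generalizes the patient.
(c) Entailed — this follows by dropping conjuncts from the stirring event's description.
(d) Entailed — every conjunct here is already in the original stirring event.
(e) Not entailed — dropping 'reluctantly' under negation is not valid — the original leaves open that Carmen wrote the ledger some other way.
(f) Not entailed — Carmen stirred the water, not the ledger; the ledger belongs to the writing event.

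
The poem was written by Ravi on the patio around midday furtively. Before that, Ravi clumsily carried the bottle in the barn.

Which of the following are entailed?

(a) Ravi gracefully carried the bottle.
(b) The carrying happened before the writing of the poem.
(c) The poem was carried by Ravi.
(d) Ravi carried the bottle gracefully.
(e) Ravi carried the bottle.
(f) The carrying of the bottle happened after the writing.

(a) Not entailed — 'gracefully' adds a manner not in (and inconsistent with) the original.
(b) Entailed — the narrative places the carrying before the writing.
(c) Not entailed — Ravi carried the bottle, not the poem; the poem belongs to the writing event.
(d) Not entailed — 'gracefully' adds a manner not in (and inconsistent with) the original.
(e) Entailed — this follows by dropping conjuncts from the carrying event's description.
(f) Not entailed — the narrative places the carrying before the writing, not after.

(b), (e)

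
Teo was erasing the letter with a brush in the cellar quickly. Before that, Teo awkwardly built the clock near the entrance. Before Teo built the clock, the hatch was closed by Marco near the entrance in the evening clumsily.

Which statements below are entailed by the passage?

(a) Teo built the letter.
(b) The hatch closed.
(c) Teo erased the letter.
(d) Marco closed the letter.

(a) Not entailed — Teo built the clock, not the letter; the letter belongs to the erasing event.
(b) Entailed — 'Marco closed the hatch' is causative; it entails the inchoative 'the hatch closed'.
(c) Not entailed — 'was erasing' is progressive on an accomplishment; it does not entail the completed 'erased'.
(d) Not entailed — Marco closed the hatch, not the letter; the letter belongs to the erasing event.

(b)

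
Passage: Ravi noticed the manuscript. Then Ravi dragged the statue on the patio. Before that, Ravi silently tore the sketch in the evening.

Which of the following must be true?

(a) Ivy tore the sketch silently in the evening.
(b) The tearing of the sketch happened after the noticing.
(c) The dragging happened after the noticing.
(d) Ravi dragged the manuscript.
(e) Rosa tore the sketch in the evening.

(a) Not entailed — the passage has Ravi tearing the sketch, not Ivy.
(b) Not entailed — the narrative doesn't order the noticing relative to the tearing.
(c) Entailed — the narrative places the noticing before the dragging.
(d) Not entailed — Ravi dragged the statue, not the manuscript; the manuscript belongs to the noticing event.
(e) Not entailed — the passage has Ravi tearing the sketch, not Rosa.

(c)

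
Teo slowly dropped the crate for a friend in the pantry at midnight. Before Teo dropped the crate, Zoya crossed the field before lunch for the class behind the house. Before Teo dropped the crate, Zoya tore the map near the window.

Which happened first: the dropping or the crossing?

the crossing

The connectives place the crossing before the dropping.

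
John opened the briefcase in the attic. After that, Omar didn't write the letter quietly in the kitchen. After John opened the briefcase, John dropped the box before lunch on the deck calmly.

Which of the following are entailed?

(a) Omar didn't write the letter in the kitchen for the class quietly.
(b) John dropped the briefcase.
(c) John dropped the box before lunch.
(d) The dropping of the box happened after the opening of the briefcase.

(a), (c), (d)

(a) Entailed — under negation, adding a further restriction is entailed: if no such writing event occurred, none occurred for the class either.
(b) Not entailed — John dropped the box, not the briefcase; the briefcase belongs to the opening event.
(c) Entailed — the original entails any weakening of itself; this just drops 'calmly', 'on the deck'.
(d) Entailed — the narrative places the opening before the dropping.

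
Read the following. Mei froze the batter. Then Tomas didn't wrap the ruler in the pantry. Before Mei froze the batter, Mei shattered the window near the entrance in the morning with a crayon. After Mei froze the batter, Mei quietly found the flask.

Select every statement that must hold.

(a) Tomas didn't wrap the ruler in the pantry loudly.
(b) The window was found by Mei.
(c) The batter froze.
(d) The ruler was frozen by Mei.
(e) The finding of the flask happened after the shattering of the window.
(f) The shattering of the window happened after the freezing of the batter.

(a) Entailed — under negation, adding a further restriction is entailed: if no such wrapping event occurred, none occurred loudly either.
(b) Not entailed — Mei found the flask, not the window; the window belongs to the shattering event.
(c) Entailed — 'Mei froze the batter' is causative; it entails the inchoative 'the batter froze'.
(d) Not entailed — Mei froze the batter, not the ruler; the ruler belongs to the wrapping event.
(e) Entailed — the narrative places the shattering before the finding.
(f) Not entailed — the narrative places the shattering before the freezing, not after.

(a), (c), (e)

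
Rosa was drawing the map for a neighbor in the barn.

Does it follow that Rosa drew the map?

'was drawing' is progressive; for an accomplishment like 'draw the map', it doesn't entail completion.

no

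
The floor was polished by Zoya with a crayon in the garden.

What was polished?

'the floor' marks the patient of the polishing event.

the floor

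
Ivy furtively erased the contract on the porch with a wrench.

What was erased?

the contract

'the contract' marks the patient of the erasing event.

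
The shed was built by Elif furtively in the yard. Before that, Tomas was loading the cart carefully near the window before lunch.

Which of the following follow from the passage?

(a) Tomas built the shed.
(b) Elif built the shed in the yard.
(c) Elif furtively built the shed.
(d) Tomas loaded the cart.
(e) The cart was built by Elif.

(b), (c)

(a) Not entailed — the passage has Elif building the shed, not Tomas.
(b) Entailed — dropping 'furtively' leaves a sub-description the original still satisfies.
(c) Entailed — this follows by dropping conjuncts from the building event's description.
(d) Not entailed — 'was loading' is progressive on an accomplishment; it does not entail the completed 'loaded'.
(e) Not entailed — Elif built the shed, not the cart; the cart belongs to the loading event.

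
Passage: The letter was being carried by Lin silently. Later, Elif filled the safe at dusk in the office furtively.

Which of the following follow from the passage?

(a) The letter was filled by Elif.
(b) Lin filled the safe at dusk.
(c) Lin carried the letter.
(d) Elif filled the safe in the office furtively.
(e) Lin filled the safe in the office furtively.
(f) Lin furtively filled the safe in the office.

(c), (d)

(a) Not entailed — Elif filled the safe, not the letter; the letter belongs to the carrying event.
(b) Not entailed — the passage has Elif filling the safe, not Lin.
(c) Entailed — 'carry' is an activity; 'was carrying' entails that some carrying happened, so 'carried' holds.
(d) Entailed — every conjunct here is already in the original filling event.
(e) Not entailed — the passage has Elif filling the safe, not Lin.
(f) Not entailed — the passage has Elif filling the safe, not Lin.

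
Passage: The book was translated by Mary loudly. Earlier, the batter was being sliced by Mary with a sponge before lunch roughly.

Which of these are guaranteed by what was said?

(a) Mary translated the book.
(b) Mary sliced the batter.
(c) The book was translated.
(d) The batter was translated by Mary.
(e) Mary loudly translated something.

(a) Entailed — dropping 'loudly' leaves a sub-description the original still satisfies.
(b) Not entailed — 'was slicing' is progressive on an accomplishment; it does not entail the completed 'sliced'.
(c) Entailed — this follows by dropping conjuncts from the translating event's description.
(d) Not entailed — Mary translated the book, not the batter; the batter belongs to the slicing event.
(e) Entailed — generalizing the patient leaves a sub-description the original still satisfies.

(a), (c), (e)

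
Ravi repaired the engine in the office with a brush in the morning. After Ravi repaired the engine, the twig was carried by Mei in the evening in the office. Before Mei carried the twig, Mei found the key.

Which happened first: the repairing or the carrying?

the repairing

The connectives place the repairing before the carrying.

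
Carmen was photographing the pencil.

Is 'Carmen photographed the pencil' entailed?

'was photographing' is progressive; for an accomplishment like 'photograph the pencil', it doesn't entail completion.

no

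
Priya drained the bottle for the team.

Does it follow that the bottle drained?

'Priya drained the bottle' is the causative; it entails the inchoative 'the bottle drained'.

yes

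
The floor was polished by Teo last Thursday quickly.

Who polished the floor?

Teo

'Teo' marks the agent of the polishing event.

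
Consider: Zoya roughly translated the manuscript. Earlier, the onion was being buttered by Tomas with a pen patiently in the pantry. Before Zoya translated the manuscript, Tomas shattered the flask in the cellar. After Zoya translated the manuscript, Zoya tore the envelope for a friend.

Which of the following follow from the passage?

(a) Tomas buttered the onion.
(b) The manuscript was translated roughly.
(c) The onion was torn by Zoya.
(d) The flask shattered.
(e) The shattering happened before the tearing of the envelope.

(b), (d), (e)

(a) Not entailed — 'was buttering' is progressive on an accomplishment; it does not entail the completed 'buttered'.
(b) Entailed — this follows by dropping conjuncts from the translating event's description.
(c) Not entailed — Zoya tore the envelope, not the onion; the onion belongs to the buttering event.
(d) Entailed — 'Tomas shattered the flask' is causative; it entails the inchoative 'the flask shattered'.
(e) Entailed — the narrative places the shattering before the tearing.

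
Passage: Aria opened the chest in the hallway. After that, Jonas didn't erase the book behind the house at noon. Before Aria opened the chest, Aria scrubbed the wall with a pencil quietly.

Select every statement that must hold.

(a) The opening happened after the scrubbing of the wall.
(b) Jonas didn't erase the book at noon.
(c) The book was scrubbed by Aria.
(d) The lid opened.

(a)

(a) Entailed — the narrative places the scrubbing before the opening.
(b) Not entailed — dropping 'behind the house' under negation is not valid — the original leaves open that Jonas erased the book some other way.
(c) Not entailed — Aria scrubbed the wall, not the book; the book belongs to the erasing event.
(d) Not entailed — the chest is what opened, not the lid.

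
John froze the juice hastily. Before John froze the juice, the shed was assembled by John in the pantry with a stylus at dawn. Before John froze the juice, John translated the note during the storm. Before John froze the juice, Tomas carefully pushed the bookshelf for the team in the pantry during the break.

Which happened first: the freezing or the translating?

the translating

The connectives place the translating before the freezing.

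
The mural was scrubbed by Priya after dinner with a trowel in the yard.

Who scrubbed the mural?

Priya

'Priya' marks the agent of the scrubbing event.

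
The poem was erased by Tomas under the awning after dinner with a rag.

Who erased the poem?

'Tomas' marks the agent of the erasing event.

Tomas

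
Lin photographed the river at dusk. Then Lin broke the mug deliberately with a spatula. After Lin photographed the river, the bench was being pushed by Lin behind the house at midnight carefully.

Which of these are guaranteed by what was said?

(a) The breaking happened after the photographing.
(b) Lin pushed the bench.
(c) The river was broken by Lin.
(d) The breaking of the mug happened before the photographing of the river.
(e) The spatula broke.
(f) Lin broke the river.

(a) Entailed — the narrative places the photographing before the breaking.
(b) Entailed — 'push' is an activity; 'was pushing' entails that some pushing happened, so 'pushed' holds.
(c) Not entailed — Lin broke the mug, not the river; the river belongs to the photographing event.
(d) Not entailed — the narrative places the photographing before the breaking, not after.
(e) Not entailed — the mug is what broke, not the spatula.
(f) Not entailed — Lin broke the mug, not the river; the river belongs to the photographing event.

(a), (b)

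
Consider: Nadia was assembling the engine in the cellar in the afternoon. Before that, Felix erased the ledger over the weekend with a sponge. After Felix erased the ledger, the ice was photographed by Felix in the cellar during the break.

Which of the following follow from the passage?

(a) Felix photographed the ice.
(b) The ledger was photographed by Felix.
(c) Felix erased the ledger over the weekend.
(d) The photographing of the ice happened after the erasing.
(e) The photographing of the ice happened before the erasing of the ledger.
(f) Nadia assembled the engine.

(a), (c), (d)

(a) Entailed — dropping 'during the break', 'in the cellar' leaves a sub-description the original still satisfies.
(b) Not entailed — Felix photographed the ice, not the ledger; the ledger belongs to the erasing event.
(c) Entailed — every conjunct here is already in the original erasing event.
(d) Entailed — the narrative places the erasing before the photographing.
(e) Not entailed — the narrative places the erasing before the photographing, not after.
(f) Not entailed — 'was assembling' is progressive on an accomplishment; it does not entail the completed 'assembled'.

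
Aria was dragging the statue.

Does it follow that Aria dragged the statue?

'drag' is atelic; if Aria was dragging the statue, then Aria dragged the statue (for some time).

yes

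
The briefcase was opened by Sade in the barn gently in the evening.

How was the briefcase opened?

gently

'gently' marks the manner of the opening event.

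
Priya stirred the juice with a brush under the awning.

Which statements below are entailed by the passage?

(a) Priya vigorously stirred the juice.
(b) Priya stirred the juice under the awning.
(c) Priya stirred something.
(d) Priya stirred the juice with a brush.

(a) Not entailed — 'vigorously' adds information not in the original event.
(b) Entailed — dropping 'with a brush' leaves a sub-description the original still satisfies.
(c) Entailed — the original entails any weakening of itself; this just drops 'under the awning', 'with a brush' and generalizes the patient.
(d) Entailed — the original entails any weakening of itself; this just drops 'under the awning'.

(b), (c), (d)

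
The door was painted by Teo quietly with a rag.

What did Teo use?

'with a rag' marks the instrument of the painting event.

a rag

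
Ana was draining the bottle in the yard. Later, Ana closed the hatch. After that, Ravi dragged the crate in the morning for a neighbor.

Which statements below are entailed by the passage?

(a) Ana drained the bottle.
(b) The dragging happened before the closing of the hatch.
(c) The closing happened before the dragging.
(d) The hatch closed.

(c), (d)

(a) Not entailed — 'was draining' is progressive on an accomplishment; it does not entail the completed 'drained'.
(b) Not entailed — the narrative places the closing before the dragging, not after.
(c) Entailed — the narrative places the closing before the dragging.
(d) Entailed — 'Ana closed the hatch' is causative; it entails the inchoative 'the hatch closed'.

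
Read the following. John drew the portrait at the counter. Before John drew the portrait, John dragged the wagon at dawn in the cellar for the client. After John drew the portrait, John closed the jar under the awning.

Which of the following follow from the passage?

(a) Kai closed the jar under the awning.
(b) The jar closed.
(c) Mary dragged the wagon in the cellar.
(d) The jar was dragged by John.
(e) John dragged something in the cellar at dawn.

(b), (e)

(a) Not entailed — the passage has John closing the jar, not Kai.
(b) Entailed — 'John closed the jar' is causative; it entails the inchoative 'the jar closed'.
(c) Not entailed — the passage has John dragging the wagon, not Mary.
(d) Not entailed — John dragged the wagon, not the jar; the jar belongs to the closing event.
(e) Entailed — this follows by dropping conjuncts from the dragging event's description.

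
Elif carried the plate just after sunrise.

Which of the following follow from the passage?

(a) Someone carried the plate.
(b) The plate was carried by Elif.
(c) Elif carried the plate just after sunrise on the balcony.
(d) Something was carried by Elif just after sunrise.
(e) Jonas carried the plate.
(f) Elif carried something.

(a) Entailed — this follows by dropping conjuncts from the carrying event's description.
(b) Entailed — dropping 'just after sunrise' leaves a sub-description the original still satisfies.
(c) Not entailed — 'on the balcony' adds information not in the original event.
(d) Entailed — this follows by dropping conjuncts from the carrying event's description.
(e) Not entailed — the passage has Elif carrying the plate, not Jonas.
(f) Entailed — dropping 'just after sunrise' and generalizing the patient leaves a sub-description the original still satisfies.

(a), (b), (d), (f)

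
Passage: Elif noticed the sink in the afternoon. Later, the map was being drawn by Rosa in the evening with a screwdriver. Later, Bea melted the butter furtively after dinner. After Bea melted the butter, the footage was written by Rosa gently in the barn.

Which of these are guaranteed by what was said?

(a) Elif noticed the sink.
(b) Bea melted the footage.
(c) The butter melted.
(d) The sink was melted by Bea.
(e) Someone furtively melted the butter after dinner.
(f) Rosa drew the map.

(a), (c), (e)

(a) Entailed — every conjunct here is already in the original noticing event.
(b) Not entailed — Bea melted the butter, not the footage; the footage belongs to the writing event.
(c) Entailed — 'Bea melted the butter' is causative; it entails the inchoative 'the butter melted'.
(d) Not entailed — Bea melted the butter, not the sink; the sink belongs to the noticing event.
(e) Entailed — this follows by dropping conjuncts from the melting event's description.
(f) Not entailed — 'was drawing' is progressive on an accomplishment; it does not entail the completed 'drew'.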